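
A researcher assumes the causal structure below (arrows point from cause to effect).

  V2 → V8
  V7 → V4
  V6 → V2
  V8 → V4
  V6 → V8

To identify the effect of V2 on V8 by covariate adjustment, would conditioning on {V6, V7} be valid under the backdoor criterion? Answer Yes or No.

Backdoor paths from V2 to V8 (paths whose first edge points into V2):
  P1: V2 <- V6 -> V8
Condition 1 (no descendant of V2 in the set): holds — descendants of V2 are {V4, V8}; none are in {V6, V7}.
Condition 2 (every backdoor path blocked by {V6, V7}):
  P1: blocked at fork node V6 ∈ conditioning set.
{V6, V7} satisfies the backdoor criterion.

Yes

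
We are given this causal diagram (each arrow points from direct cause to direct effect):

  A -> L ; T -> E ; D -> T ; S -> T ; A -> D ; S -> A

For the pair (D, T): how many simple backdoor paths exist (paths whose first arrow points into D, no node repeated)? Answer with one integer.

A backdoor path from D to T is any simple undirected path whose first edge points into D (i.e. leaves D via a parent).
Parents of D: {A}.
Enumerating:
  P1: D <- A <- S -> T
That exhausts the simple backdoor paths. Count: 1.

1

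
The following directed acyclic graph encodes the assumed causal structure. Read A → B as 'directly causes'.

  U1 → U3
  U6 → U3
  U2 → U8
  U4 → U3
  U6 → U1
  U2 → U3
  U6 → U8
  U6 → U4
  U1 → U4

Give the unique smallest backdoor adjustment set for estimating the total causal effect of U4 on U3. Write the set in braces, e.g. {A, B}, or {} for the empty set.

Variables eligible for adjustment (non-descendants of U4, excluding U4 and U3): {U1, U2, U6, U8}.
Backdoor paths from U4 to U3:
  P1: U4 <- U6 -> U1 -> U3
  P2: U4 <- U6 -> U8 <- U2 -> U3
  P3: U4 <- U6 -> U3
  P4: U4 <- U1 <- U6 -> U8 <- U2 -> U3
  P5: U4 <- U1 <- U6 -> U3
  P6: U4 <- U1 -> U3
The empty set is not sufficient: P1 (U4 <- U6 -> U1 -> U3) has no collider blocking it and no conditioned non-collider, so it is open.
Try {U1, U6}:
  P1: blocked at fork node U6 ∈ conditioning set.
  P2: blocked at fork node U6 ∈ conditioning set.
  P3: blocked at fork node U6 ∈ conditioning set.
  P4: blocked at chain node U1 ∈ conditioning set.
  P5: blocked at chain node U1 ∈ conditioning set.
  P6: blocked at fork node U1 ∈ conditioning set.
{U1, U6} contains no descendant of U4 and blocks every backdoor path.
Every element of {U1, U6} is needed (dropping U1 leaves P6 open; dropping U6 leaves P3 open), so no proper subset is valid.
Among all size-2 subsets of the eligible variables, only {U1, U6} blocks every backdoor path, so it is the unique smallest valid adjustment set.

{U1, U6}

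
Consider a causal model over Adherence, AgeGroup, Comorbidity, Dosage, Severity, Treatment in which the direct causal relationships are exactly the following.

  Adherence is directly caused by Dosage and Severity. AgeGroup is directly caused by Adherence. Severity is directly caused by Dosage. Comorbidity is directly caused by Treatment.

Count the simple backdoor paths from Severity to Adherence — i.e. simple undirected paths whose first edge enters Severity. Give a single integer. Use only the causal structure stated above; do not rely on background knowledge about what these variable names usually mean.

1

A backdoor path from Severity to Adherence is any simple undirected path whose first edge points into Severity (i.e. leaves Severity via a parent).
Parents of Severity: {Dosage}.
Enumerating:
  P1: Severity <- Dosage -> Adherence
That exhausts the simple backdoor paths. Count: 1.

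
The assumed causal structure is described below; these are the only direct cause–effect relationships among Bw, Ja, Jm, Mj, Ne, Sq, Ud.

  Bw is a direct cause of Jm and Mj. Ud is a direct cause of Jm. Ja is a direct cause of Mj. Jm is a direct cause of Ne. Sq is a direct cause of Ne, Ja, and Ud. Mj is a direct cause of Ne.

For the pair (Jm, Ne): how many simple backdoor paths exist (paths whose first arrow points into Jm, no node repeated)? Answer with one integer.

4

A backdoor path from Jm to Ne is any simple undirected path whose first edge points into Jm (i.e. leaves Jm via a parent).
Parents of Jm: {Bw, Ud}.
Enumerating:
  P1: Jm <- Ud <- Sq -> Ja -> Mj -> Ne
  P2: Jm <- Ud <- Sq -> Ne
  P3: Jm <- Bw -> Mj <- Ja <- Sq -> Ne
  P4: Jm <- Bw -> Mj -> Ne
That exhausts the simple backdoor paths. Count: 4.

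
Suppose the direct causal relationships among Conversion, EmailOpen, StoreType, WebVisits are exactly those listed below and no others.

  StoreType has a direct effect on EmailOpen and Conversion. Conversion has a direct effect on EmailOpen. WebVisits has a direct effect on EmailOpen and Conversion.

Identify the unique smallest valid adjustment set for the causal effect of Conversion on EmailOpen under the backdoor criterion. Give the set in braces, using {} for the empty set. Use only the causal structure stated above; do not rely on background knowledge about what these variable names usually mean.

{StoreType, WebVisits}

Variables eligible for adjustment (non-descendants of Conversion, excluding Conversion and EmailOpen): {StoreType, WebVisits}.
Backdoor paths from Conversion to EmailOpen:
  P1: Conversion <- WebVisits -> EmailOpen
  P2: Conversion <- StoreType -> EmailOpen
The empty set is not sufficient: P1 (Conversion <- WebVisits -> EmailOpen) has no collider blocking it and no conditioned non-collider, so it is open.
Try {StoreType, WebVisits}:
  P1: blocked at fork node WebVisits ∈ conditioning set.
  P2: blocked at fork node StoreType ∈ conditioning set.
{StoreType, WebVisits} contains no descendant of Conversion and blocks every backdoor path.
Every element of {StoreType, WebVisits} is needed (dropping StoreType leaves P2 open; dropping WebVisits leaves P1 open), so no proper subset is valid.
Among all size-2 subsets of the eligible variables, only {StoreType, WebVisits} blocks every backdoor path, so it is the unique smallest valid adjustment set.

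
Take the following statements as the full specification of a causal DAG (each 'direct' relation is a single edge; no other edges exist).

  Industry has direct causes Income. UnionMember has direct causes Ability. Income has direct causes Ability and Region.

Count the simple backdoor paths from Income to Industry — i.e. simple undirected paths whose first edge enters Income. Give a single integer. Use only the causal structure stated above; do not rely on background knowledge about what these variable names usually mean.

A backdoor path from Income to Industry is any simple undirected path whose first edge points into Income (i.e. leaves Income via a parent).
Parents of Income: {Ability, Region}.
No simple path from any parent of Income reaches Industry without revisiting Income, so there are no backdoor paths.

0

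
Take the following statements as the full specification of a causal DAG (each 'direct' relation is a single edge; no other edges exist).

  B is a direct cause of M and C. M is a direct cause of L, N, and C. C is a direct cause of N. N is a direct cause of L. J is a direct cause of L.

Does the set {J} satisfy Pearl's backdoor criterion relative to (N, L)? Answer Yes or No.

Backdoor paths from N to L (paths whose first edge points into N):
  P1: N <- M -> L
  P2: N <- C <- B -> M -> L
  P3: N <- C <- M -> L
Condition 1 (no descendant of N in the set): holds — descendants of N are {L}; none are in {J}.
Condition 2 (every backdoor path blocked by {J}):
  P1: open — no interior node is in the conditioning set.
  P2: open — no interior node is in the conditioning set.
  P3: open — no interior node is in the conditioning set.
{J} does not satisfy the backdoor criterion.

No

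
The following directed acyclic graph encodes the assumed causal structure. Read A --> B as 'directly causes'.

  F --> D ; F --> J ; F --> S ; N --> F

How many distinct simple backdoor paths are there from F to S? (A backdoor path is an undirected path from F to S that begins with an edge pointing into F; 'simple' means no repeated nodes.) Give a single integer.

A backdoor path from F to S is any simple undirected path whose first edge points into F (i.e. leaves F via a parent).
Parents of F: {N}.
No simple path from any parent of F reaches S without revisiting F, so there are no backdoor paths.

0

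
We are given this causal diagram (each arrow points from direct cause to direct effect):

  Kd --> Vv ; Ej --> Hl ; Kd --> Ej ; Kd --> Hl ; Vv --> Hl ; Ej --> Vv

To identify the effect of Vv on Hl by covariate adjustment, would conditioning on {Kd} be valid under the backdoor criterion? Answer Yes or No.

No

Backdoor paths from Vv to Hl (paths whose first edge points into Vv):
  P1: Vv <- Kd -> Ej -> Hl
  P2: Vv <- Kd -> Hl
  P3: Vv <- Ej <- Kd -> Hl
  P4: Vv <- Ej -> Hl
Condition 1 (no descendant of Vv in the set): holds — descendants of Vv are {Hl}; none are in {Kd}.
Condition 2 (every backdoor path blocked by {Kd}):
  P1: blocked at fork node Kd ∈ conditioning set.
  P2: blocked at fork node Kd ∈ conditioning set.
  P3: blocked at fork node Kd ∈ conditioning set.
  P4: open — no interior node is in the conditioning set.
{Kd} does not satisfy the backdoor criterion.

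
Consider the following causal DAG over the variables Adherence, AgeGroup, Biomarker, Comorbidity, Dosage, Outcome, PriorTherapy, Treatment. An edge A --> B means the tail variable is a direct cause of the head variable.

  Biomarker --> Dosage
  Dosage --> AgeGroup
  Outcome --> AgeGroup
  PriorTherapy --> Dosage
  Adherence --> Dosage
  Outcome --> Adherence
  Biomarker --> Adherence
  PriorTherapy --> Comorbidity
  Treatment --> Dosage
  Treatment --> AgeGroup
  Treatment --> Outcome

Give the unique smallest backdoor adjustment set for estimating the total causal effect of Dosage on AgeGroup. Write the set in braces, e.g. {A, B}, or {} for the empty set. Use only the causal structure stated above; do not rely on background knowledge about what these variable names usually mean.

Variables eligible for adjustment (non-descendants of Dosage, excluding Dosage and AgeGroup): {Adherence, Biomarker, Comorbidity, Outcome, PriorTherapy, Treatment}.
Backdoor paths from Dosage to AgeGroup:
  P1: Dosage <- Treatment -> Outcome -> AgeGroup
  P2: Dosage <- Treatment -> AgeGroup
  P3: Dosage <- Biomarker -> Adherence <- Outcome <- Treatment -> AgeGroup
  P4: Dosage <- Biomarker -> Adherence <- Outcome -> AgeGroup
  P5: Dosage <- Adherence <- Outcome <- Treatment -> AgeGroup
  P6: Dosage <- Adherence <- Outcome -> AgeGroup
The empty set is not sufficient: P1 (Dosage <- Treatment -> Outcome -> AgeGroup) has no collider blocking it and no conditioned non-collider, so it is open.
Try {Outcome, Treatment}:
  P1: blocked at fork node Treatment ∈ conditioning set.
  P2: blocked at fork node Treatment ∈ conditioning set.
  P3: blocked at collider Adherence (neither it nor any descendant is in the conditioning set).
  P4: blocked at collider Adherence (neither it nor any descendant is in the conditioning set).
  P5: blocked at chain node Outcome ∈ conditioning set.
  P6: blocked at fork node Outcome ∈ conditioning set.
{Outcome, Treatment} contains no descendant of Dosage and blocks every backdoor path.
Every element of {Outcome, Treatment} is needed (dropping Outcome leaves P6 open; dropping Treatment leaves P2 open), so no proper subset is valid.
Among all size-2 subsets of the eligible variables, only {Outcome, Treatment} blocks every backdoor path, so it is the unique smallest valid adjustment set.

{Outcome, Treatment}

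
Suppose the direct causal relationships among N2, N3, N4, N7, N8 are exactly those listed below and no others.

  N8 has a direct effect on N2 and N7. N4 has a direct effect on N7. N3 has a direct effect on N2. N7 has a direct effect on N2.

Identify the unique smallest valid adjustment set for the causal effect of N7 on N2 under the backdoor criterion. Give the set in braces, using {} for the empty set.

{N8}

Variables eligible for adjustment (non-descendants of N7, excluding N7 and N2): {N3, N4, N8}.
Backdoor paths from N7 to N2:
  P1: N7 <- N8 -> N2
The empty set is not sufficient: P1 (N7 <- N8 -> N2) has no collider blocking it and no conditioned non-collider, so it is open.
Try {N8}:
  P1: blocked at fork node N8 ∈ conditioning set.
{N8} contains no descendant of N7 and blocks every backdoor path.
No other singleton works — e.g. {N4} leaves P1 open — so {N8} is the unique smallest valid adjustment set.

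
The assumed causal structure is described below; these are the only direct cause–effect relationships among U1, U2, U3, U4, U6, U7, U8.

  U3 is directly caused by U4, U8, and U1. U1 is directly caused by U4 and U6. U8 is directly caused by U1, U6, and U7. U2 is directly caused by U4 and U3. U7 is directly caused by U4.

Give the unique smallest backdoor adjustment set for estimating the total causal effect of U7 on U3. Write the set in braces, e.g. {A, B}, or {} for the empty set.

{U4}

Variables eligible for adjustment (non-descendants of U7, excluding U7 and U3): {U1, U4, U6}.
Backdoor paths from U7 to U3:
  P1: U7 <- U4 -> U1 <- U6 -> U8 -> U3
  P2: U7 <- U4 -> U1 -> U8 -> U3
  P3: U7 <- U4 -> U1 -> U3
  P4: U7 <- U4 -> U3
  P5: U7 <- U4 -> U2 <- U3
The empty set is not sufficient: P2 (U7 <- U4 -> U1 -> U8 -> U3) has no collider blocking it and no conditioned non-collider, so it is open.
Try {U4}:
  P1: blocked at fork node U4 ∈ conditioning set.
  P2: blocked at fork node U4 ∈ conditioning set.
  P3: blocked at fork node U4 ∈ conditioning set.
  P4: blocked at fork node U4 ∈ conditioning set.
  P5: blocked at fork node U4 ∈ conditioning set.
{U4} contains no descendant of U7 and blocks every backdoor path.
No other singleton works — e.g. {U6} leaves P2 open — so {U4} is the unique smallest valid adjustment set.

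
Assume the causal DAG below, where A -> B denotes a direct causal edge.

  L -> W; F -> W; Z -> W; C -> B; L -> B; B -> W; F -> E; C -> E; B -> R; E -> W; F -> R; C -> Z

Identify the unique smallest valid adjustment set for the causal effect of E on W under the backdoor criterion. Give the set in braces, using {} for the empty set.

{C, F}

Variables eligible for adjustment (non-descendants of E, excluding E and W): {B, C, F, L, R, Z}.
Backdoor paths from E to W:
  P1: E <- C -> B <- L -> W
  P2: E <- C -> B -> R <- F -> W
  P3: E <- C -> B -> W
  P4: E <- C -> Z -> W
  P5: E <- F -> R <- B <- C -> Z -> W
  P6: E <- F -> R <- B <- L -> W
  P7: E <- F -> R <- B -> W
  P8: E <- F -> W
The empty set is not sufficient: P3 (E <- C -> B -> W) has no collider blocking it and no conditioned non-collider, so it is open.
Try {C, F}:
  P1: blocked at fork node C ∈ conditioning set.
  P2: blocked at fork node C ∈ conditioning set.
  P3: blocked at fork node C ∈ conditioning set.
  P4: blocked at fork node C ∈ conditioning set.
  P5: blocked at fork node F ∈ conditioning set.
  P6: blocked at fork node F ∈ conditioning set.
  P7: blocked at fork node F ∈ conditioning set.
  P8: blocked at fork node F ∈ conditioning set.
{C, F} contains no descendant of E and blocks every backdoor path.
Every element of {C, F} is needed (dropping C leaves P3 open; dropping F leaves P8 open), so no proper subset is valid.
Among all size-2 subsets of the eligible variables, only {C, F} blocks every backdoor path, so it is the unique smallest valid adjustment set.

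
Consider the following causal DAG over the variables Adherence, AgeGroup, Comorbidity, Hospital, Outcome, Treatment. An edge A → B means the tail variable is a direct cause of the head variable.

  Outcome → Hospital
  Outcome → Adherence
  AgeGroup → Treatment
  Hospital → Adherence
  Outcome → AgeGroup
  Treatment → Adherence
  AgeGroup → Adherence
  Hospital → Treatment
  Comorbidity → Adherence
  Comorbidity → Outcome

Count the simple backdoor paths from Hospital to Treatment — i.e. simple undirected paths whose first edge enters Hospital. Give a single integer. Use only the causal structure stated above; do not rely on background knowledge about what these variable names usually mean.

A backdoor path from Hospital to Treatment is any simple undirected path whose first edge points into Hospital (i.e. leaves Hospital via a parent).
Parents of Hospital: {Outcome}.
Enumerating:
  P1: Hospital <- Outcome <- Comorbidity -> Adherence <- AgeGroup -> Treatment
  P2: Hospital <- Outcome <- Comorbidity -> Adherence <- Treatment
  P3: Hospital <- Outcome -> AgeGroup -> Treatment
  P4: Hospital <- Outcome -> AgeGroup -> Adherence <- Treatment
  P5: Hospital <- Outcome -> Adherence <- AgeGroup -> Treatment
  P6: Hospital <- Outcome -> Adherence <- Treatment
That exhausts the simple backdoor paths. Count: 6.

6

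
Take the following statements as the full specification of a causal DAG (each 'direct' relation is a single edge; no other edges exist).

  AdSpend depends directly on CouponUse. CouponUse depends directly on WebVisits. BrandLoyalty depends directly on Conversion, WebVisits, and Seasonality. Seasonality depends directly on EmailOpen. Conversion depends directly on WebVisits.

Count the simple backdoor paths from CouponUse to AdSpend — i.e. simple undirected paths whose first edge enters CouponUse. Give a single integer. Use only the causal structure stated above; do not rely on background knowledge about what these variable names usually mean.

A backdoor path from CouponUse to AdSpend is any simple undirected path whose first edge points into CouponUse (i.e. leaves CouponUse via a parent).
Parents of CouponUse: {WebVisits}.
No simple path from any parent of CouponUse reaches AdSpend without revisiting CouponUse, so there are no backdoor paths.

0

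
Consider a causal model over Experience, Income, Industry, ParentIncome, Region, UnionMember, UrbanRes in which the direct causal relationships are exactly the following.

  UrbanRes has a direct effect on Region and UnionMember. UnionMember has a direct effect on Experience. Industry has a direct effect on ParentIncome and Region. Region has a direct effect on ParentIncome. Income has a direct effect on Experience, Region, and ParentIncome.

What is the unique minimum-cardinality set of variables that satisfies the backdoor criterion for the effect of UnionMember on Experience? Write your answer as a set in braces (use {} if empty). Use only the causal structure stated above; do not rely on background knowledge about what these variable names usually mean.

{}

Variables eligible for adjustment (non-descendants of UnionMember, excluding UnionMember and Experience): {Income, Industry, ParentIncome, Region, UrbanRes}.
Backdoor paths from UnionMember to Experience:
  P1: UnionMember <- UrbanRes -> Region <- Income -> Experience
  P2: UnionMember <- UrbanRes -> Region <- Industry -> ParentIncome <- Income -> Experience
  P3: UnionMember <- UrbanRes -> Region -> ParentIncome <- Income -> Experience
Each backdoor path contains an unconditioned collider, so every path is already blocked with the empty conditioning set:
  P1: blocked at collider Region (neither it nor any descendant is in the conditioning set).
  P2: blocked at collider Region (neither it nor any descendant is in the conditioning set).
  P3: blocked at collider ParentIncome (neither it nor any descendant is in the conditioning set).
The empty set is therefore the unique smallest valid set.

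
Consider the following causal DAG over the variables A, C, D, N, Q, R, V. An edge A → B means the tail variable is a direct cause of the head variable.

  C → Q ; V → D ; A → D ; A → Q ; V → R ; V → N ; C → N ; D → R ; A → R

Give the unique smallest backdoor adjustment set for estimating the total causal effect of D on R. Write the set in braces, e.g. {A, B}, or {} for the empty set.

Variables eligible for adjustment (non-descendants of D, excluding D and R): {A, C, N, Q, V}.
Backdoor paths from D to R:
  P1: D <- V -> N <- C -> Q <- A -> R
  P2: D <- V -> R
  P3: D <- A -> R
  P4: D <- A -> Q <- C -> N <- V -> R
The empty set is not sufficient: P2 (D <- V -> R) has no collider blocking it and no conditioned non-collider, so it is open.
Try {A, V}:
  P1: blocked at fork node V ∈ conditioning set.
  P2: blocked at fork node V ∈ conditioning set.
  P3: blocked at fork node A ∈ conditioning set.
  P4: blocked at fork node A ∈ conditioning set.
{A, V} contains no descendant of D and blocks every backdoor path.
Every element of {A, V} is needed (dropping A leaves P3 open; dropping V leaves P2 open), so no proper subset is valid.
Among all size-2 subsets of the eligible variables, only {A, V} blocks every backdoor path, so it is the unique smallest valid adjustment set.

{A, V}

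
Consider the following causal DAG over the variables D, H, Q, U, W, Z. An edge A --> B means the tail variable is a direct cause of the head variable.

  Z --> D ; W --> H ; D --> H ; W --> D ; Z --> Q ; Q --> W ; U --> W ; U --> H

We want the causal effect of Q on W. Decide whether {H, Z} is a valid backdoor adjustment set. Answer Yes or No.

No

Backdoor paths from Q to W (paths whose first edge points into Q):
  P1: Q <- Z -> D <- W
  P2: Q <- Z -> D -> H <- U -> W
  P3: Q <- Z -> D -> H <- W
Condition 1 (no descendant of Q in the set): FAILS — H is a descendant of Q.
Condition 2 (every backdoor path blocked by {H, Z}):
  P1: blocked at fork node Z ∈ conditioning set.
  P2: blocked at fork node Z ∈ conditioning set.
  P3: blocked at fork node Z ∈ conditioning set.
{H, Z} does not satisfy the backdoor criterion.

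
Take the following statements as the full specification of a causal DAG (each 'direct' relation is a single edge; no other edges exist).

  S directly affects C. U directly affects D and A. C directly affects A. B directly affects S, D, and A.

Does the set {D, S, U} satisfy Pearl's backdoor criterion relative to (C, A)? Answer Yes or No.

Yes

Backdoor paths from C to A (paths whose first edge points into C):
  P1: C <- S <- B -> D <- U -> A
  P2: C <- S <- B -> A
Condition 1 (no descendant of C in the set): holds — descendants of C are {A}; none are in {D, S, U}.
Condition 2 (every backdoor path blocked by {D, S, U}):
  P1: blocked at chain node S ∈ conditioning set.
  P2: blocked at chain node S ∈ conditioning set.
{D, S, U} satisfies the backdoor criterion.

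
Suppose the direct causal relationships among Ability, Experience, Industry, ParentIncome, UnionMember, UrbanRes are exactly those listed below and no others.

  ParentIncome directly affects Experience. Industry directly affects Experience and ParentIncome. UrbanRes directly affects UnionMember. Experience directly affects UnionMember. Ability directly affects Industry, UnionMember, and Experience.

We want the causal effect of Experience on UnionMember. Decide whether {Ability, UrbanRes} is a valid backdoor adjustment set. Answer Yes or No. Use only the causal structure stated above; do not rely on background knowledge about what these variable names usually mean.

Yes

Backdoor paths from Experience to UnionMember (paths whose first edge points into Experience):
  P1: Experience <- Ability -> UnionMember
  P2: Experience <- Industry <- Ability -> UnionMember
  P3: Experience <- ParentIncome <- Industry <- Ability -> UnionMember
Condition 1 (no descendant of Experience in the set): holds — descendants of Experience are {UnionMember}; none are in {Ability, UrbanRes}.
Condition 2 (every backdoor path blocked by {Ability, UrbanRes}):
  P1: blocked at fork node Ability ∈ conditioning set.
  P2: blocked at fork node Ability ∈ conditioning set.
  P3: blocked at fork node Ability ∈ conditioning set.
{Ability, UrbanRes} satisfies the backdoor criterion.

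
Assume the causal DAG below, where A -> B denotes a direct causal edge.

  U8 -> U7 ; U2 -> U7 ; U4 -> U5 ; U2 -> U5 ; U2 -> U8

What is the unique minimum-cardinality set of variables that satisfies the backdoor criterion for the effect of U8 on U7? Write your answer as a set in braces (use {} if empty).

{U2}

Variables eligible for adjustment (non-descendants of U8, excluding U8 and U7): {U2, U4, U5}.
Backdoor paths from U8 to U7:
  P1: U8 <- U2 -> U7
The empty set is not sufficient: P1 (U8 <- U2 -> U7) has no collider blocking it and no conditioned non-collider, so it is open.
Try {U2}:
  P1: blocked at fork node U2 ∈ conditioning set.
{U2} contains no descendant of U8 and blocks every backdoor path.
No other singleton works — e.g. {U4} leaves P1 open — so {U2} is the unique smallest valid adjustment set.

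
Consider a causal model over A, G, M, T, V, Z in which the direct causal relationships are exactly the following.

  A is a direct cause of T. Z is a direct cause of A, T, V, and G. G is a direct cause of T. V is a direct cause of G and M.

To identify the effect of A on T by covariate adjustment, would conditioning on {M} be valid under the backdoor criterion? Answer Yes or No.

Backdoor paths from A to T (paths whose first edge points into A):
  P1: A <- Z -> V -> G -> T
  P2: A <- Z -> G -> T
  P3: A <- Z -> T
Condition 1 (no descendant of A in the set): holds — descendants of A are {T}; none are in {M}.
Condition 2 (every backdoor path blocked by {M}):
  P1: open — no interior node is in the conditioning set.
  P2: open — no interior node is in the conditioning set.
  P3: open — no interior node is in the conditioning set.
{M} does not satisfy the backdoor criterion.

No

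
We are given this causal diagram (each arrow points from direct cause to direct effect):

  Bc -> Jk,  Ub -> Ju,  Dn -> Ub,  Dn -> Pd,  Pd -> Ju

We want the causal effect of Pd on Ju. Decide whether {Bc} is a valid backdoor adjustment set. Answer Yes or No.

No

Backdoor paths from Pd to Ju (paths whose first edge points into Pd):
  P1: Pd <- Dn -> Ub -> Ju
Condition 1 (no descendant of Pd in the set): holds — descendants of Pd are {Ju}; none are in {Bc}.
Condition 2 (every backdoor path blocked by {Bc}):
  P1: open — no interior node is in the conditioning set.
{Bc} does not satisfy the backdoor criterion.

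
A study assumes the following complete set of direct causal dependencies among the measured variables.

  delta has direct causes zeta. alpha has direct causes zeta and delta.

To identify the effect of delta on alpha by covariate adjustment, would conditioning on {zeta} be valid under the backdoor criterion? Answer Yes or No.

Yes

Backdoor paths from delta to alpha (paths whose first edge points into delta):
  P1: delta <- zeta -> alpha
Condition 1 (no descendant of delta in the set): holds — descendants of delta are {alpha}; none are in {zeta}.
Condition 2 (every backdoor path blocked by {zeta}):
  P1: blocked at fork node zeta ∈ conditioning set.
{zeta} satisfies the backdoor criterion.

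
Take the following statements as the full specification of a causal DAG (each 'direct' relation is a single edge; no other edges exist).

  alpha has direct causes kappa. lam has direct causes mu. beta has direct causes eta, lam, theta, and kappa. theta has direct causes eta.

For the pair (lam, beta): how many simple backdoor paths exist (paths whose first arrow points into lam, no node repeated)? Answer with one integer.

A backdoor path from lam to beta is any simple undirected path whose first edge points into lam (i.e. leaves lam via a parent).
Parents of lam: {mu}.
No simple path from any parent of lam reaches beta without revisiting lam, so there are no backdoor paths.

0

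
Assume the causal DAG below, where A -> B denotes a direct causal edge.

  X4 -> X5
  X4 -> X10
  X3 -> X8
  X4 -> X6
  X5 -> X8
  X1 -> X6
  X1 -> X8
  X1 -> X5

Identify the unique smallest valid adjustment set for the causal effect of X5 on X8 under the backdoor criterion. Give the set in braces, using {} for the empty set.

{X1}

Variables eligible for adjustment (non-descendants of X5, excluding X5 and X8): {X1, X10, X3, X4, X6}.
Backdoor paths from X5 to X8:
  P1: X5 <- X1 -> X8
  P2: X5 <- X4 -> X6 <- X1 -> X8
The empty set is not sufficient: P1 (X5 <- X1 -> X8) has no collider blocking it and no conditioned non-collider, so it is open.
Try {X1}:
  P1: blocked at fork node X1 ∈ conditioning set.
  P2: blocked at collider X6 (neither it nor any descendant is in the conditioning set).
{X1} contains no descendant of X5 and blocks every backdoor path.
No other singleton works — e.g. {X4} leaves P1 open — so {X1} is the unique smallest valid adjustment set.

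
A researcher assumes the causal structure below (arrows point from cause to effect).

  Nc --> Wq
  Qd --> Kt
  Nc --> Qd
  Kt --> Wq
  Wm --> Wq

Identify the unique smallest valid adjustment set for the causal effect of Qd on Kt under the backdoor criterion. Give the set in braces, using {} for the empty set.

{}

Variables eligible for adjustment (non-descendants of Qd, excluding Qd and Kt): {Nc, Wm}.
Backdoor paths from Qd to Kt:
  P1: Qd <- Nc -> Wq <- Kt
Each backdoor path contains an unconditioned collider, so every path is already blocked with the empty conditioning set:
  P1: blocked at collider Wq (neither it nor any descendant is in the conditioning set).
The empty set is therefore the unique smallest valid set.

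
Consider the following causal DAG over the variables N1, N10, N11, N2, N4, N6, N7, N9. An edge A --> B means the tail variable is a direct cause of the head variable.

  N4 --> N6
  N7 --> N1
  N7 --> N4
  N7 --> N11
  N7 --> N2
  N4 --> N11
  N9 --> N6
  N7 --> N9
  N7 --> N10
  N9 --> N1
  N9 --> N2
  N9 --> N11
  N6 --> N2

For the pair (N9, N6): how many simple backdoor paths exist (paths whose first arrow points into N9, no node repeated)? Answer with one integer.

3

A backdoor path from N9 to N6 is any simple undirected path whose first edge points into N9 (i.e. leaves N9 via a parent).
Parents of N9: {N7}.
Enumerating:
  P1: N9 <- N7 -> N4 -> N6
  P2: N9 <- N7 -> N2 <- N6
  P3: N9 <- N7 -> N11 <- N4 -> N6
That exhausts the simple backdoor paths. Count: 3.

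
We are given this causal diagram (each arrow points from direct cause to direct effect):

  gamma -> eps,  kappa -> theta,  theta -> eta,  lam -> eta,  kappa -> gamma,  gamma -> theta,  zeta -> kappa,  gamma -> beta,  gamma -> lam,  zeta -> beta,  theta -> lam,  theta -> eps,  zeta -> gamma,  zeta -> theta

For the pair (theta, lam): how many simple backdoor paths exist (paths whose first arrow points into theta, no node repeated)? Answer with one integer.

7

A backdoor path from theta to lam is any simple undirected path whose first edge points into theta (i.e. leaves theta via a parent).
Parents of theta: {gamma, kappa, zeta}.
Enumerating:
  P1: theta <- zeta -> kappa -> gamma -> lam
  P2: theta <- zeta -> gamma -> lam
  P3: theta <- zeta -> beta <- gamma -> lam
  P4: theta <- kappa <- zeta -> gamma -> lam
  P5: theta <- kappa <- zeta -> beta <- gamma -> lam
  P6: theta <- kappa -> gamma -> lam
  P7: theta <- gamma -> lam
That exhausts the simple backdoor paths. Count: 7.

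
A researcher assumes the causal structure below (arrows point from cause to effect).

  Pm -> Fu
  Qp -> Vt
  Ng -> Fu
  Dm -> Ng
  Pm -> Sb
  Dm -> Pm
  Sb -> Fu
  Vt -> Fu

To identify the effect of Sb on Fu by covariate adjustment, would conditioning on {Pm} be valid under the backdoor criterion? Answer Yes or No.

Backdoor paths from Sb to Fu (paths whose first edge points into Sb):
  P1: Sb <- Pm <- Dm -> Ng -> Fu
  P2: Sb <- Pm -> Fu
Condition 1 (no descendant of Sb in the set): holds — descendants of Sb are {Fu}; none are in {Pm}.
Condition 2 (every backdoor path blocked by {Pm}):
  P1: blocked at chain node Pm ∈ conditioning set.
  P2: blocked at fork node Pm ∈ conditioning set.
{Pm} satisfies the backdoor criterion.

Yes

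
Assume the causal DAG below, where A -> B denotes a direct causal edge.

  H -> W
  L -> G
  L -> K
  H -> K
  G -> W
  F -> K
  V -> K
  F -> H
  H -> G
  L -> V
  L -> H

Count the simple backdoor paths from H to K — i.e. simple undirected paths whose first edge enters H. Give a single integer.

A backdoor path from H to K is any simple undirected path whose first edge points into H (i.e. leaves H via a parent).
Parents of H: {F, L}.
Enumerating:
  P1: H <- L -> V -> K
  P2: H <- L -> K
  P3: H <- F -> K
That exhausts the simple backdoor paths. Count: 3.

3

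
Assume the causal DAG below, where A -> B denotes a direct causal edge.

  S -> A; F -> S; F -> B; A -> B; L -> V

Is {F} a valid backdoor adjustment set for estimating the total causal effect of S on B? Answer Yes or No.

Yes

Backdoor paths from S to B (paths whose first edge points into S):
  P1: S <- F -> B
Condition 1 (no descendant of S in the set): holds — descendants of S are {A, B}; none are in {F}.
Condition 2 (every backdoor path blocked by {F}):
  P1: blocked at fork node F ∈ conditioning set.
{F} satisfies the backdoor criterion.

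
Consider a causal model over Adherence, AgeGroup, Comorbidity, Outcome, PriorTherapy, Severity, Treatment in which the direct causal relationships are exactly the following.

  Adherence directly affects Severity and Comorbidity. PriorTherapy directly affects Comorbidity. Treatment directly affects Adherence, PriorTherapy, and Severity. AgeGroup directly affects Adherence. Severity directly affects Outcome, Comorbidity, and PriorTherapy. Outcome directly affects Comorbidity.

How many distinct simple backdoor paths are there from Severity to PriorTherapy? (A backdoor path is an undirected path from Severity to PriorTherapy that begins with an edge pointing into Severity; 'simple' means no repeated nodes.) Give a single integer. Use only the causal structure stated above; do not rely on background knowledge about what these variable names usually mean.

4

A backdoor path from Severity to PriorTherapy is any simple undirected path whose first edge points into Severity (i.e. leaves Severity via a parent).
Parents of Severity: {Adherence, Treatment}.
Enumerating:
  P1: Severity <- Treatment -> Adherence -> Comorbidity <- PriorTherapy
  P2: Severity <- Treatment -> PriorTherapy
  P3: Severity <- Adherence <- Treatment -> PriorTherapy
  P4: Severity <- Adherence -> Comorbidity <- PriorTherapy
That exhausts the simple backdoor paths. Count: 4.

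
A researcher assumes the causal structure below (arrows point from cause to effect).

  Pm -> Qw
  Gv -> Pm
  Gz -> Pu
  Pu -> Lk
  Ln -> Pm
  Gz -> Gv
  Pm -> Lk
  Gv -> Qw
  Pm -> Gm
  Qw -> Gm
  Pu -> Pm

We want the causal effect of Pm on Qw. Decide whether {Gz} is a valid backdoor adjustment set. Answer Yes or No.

No

Backdoor paths from Pm to Qw (paths whose first edge points into Pm):
  P1: Pm <- Gv -> Qw
  P2: Pm <- Pu <- Gz -> Gv -> Qw
Condition 1 (no descendant of Pm in the set): holds — descendants of Pm are {Gm, Lk, Qw}; none are in {Gz}.
Condition 2 (every backdoor path blocked by {Gz}):
  P1: open — no interior node is in the conditioning set.
  P2: blocked at fork node Gz ∈ conditioning set.
{Gz} does not satisfy the backdoor criterion.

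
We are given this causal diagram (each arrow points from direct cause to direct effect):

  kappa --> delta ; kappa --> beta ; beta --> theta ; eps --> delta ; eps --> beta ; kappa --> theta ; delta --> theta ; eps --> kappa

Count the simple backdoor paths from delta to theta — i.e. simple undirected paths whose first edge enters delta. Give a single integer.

7

A backdoor path from delta to theta is any simple undirected path whose first edge points into delta (i.e. leaves delta via a parent).
Parents of delta: {eps, kappa}.
Enumerating:
  P1: delta <- eps -> kappa -> beta -> theta
  P2: delta <- eps -> kappa -> theta
  P3: delta <- eps -> beta <- kappa -> theta
  P4: delta <- eps -> beta -> theta
  P5: delta <- kappa <- eps -> beta -> theta
  P6: delta <- kappa -> beta -> theta
  P7: delta <- kappa -> theta
That exhausts the simple backdoor paths. Count: 7.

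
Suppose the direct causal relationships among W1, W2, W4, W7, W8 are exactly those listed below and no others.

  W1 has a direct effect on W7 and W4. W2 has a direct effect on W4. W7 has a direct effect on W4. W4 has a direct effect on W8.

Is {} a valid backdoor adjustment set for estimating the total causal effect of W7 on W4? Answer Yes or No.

Backdoor paths from W7 to W4 (paths whose first edge points into W7):
  P1: W7 <- W1 -> W4
Condition 1 (no descendant of W7 in the set): holds — descendants of W7 are {W4, W8}; none are in {}.
Condition 2 (every backdoor path blocked by {}):
  P1: open — no interior node is in the conditioning set.
{} does not satisfy the backdoor criterion.

No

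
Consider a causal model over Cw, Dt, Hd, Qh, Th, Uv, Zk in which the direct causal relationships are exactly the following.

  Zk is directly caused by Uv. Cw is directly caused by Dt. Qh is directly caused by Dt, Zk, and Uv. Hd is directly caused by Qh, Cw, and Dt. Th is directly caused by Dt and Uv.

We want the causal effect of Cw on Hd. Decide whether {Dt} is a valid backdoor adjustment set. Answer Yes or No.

Backdoor paths from Cw to Hd (paths whose first edge points into Cw):
  P1: Cw <- Dt -> Qh -> Hd
  P2: Cw <- Dt -> Hd
  P3: Cw <- Dt -> Th <- Uv -> Zk -> Qh -> Hd
  P4: Cw <- Dt -> Th <- Uv -> Qh -> Hd
Condition 1 (no descendant of Cw in the set): holds — descendants of Cw are {Hd}; none are in {Dt}.
Condition 2 (every backdoor path blocked by {Dt}):
  P1: blocked at fork node Dt ∈ conditioning set.
  P2: blocked at fork node Dt ∈ conditioning set.
  P3: blocked at fork node Dt ∈ conditioning set.
  P4: blocked at fork node Dt ∈ conditioning set.
{Dt} satisfies the backdoor criterion.

Yes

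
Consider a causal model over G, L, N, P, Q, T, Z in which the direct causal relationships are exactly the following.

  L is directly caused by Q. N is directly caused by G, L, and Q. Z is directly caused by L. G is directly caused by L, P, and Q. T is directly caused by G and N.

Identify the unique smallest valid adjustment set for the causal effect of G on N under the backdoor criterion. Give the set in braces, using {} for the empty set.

{L, Q}

Variables eligible for adjustment (non-descendants of G, excluding G and N): {L, P, Q, Z}.
Backdoor paths from G to N:
  P1: G <- Q -> L -> N
  P2: G <- Q -> N
  P3: G <- L <- Q -> N
  P4: G <- L -> N
The empty set is not sufficient: P1 (G <- Q -> L -> N) has no collider blocking it and no conditioned non-collider, so it is open.
Try {L, Q}:
  P1: blocked at fork node Q ∈ conditioning set.
  P2: blocked at fork node Q ∈ conditioning set.
  P3: blocked at chain node L ∈ conditioning set.
  P4: blocked at fork node L ∈ conditioning set.
{L, Q} contains no descendant of G and blocks every backdoor path.
Every element of {L, Q} is needed (dropping L leaves P4 open; dropping Q leaves P2 open), so no proper subset is valid.
Among all size-2 subsets of the eligible variables, only {L, Q} blocks every backdoor path, so it is the unique smallest valid adjustment set.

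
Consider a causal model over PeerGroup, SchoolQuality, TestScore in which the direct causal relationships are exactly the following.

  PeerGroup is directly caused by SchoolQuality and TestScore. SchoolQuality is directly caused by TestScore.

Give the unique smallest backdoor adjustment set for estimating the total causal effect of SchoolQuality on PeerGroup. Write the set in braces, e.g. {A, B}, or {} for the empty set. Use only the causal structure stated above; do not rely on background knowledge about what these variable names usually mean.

Variables eligible for adjustment (non-descendants of SchoolQuality, excluding SchoolQuality and PeerGroup): {TestScore}.
Backdoor paths from SchoolQuality to PeerGroup:
  P1: SchoolQuality <- TestScore -> PeerGroup
The empty set is not sufficient: P1 (SchoolQuality <- TestScore -> PeerGroup) has no collider blocking it and no conditioned non-collider, so it is open.
Try {TestScore}:
  P1: blocked at fork node TestScore ∈ conditioning set.
{TestScore} contains no descendant of SchoolQuality and blocks every backdoor path.
{TestScore} is the unique smallest valid adjustment set.

{TestScore}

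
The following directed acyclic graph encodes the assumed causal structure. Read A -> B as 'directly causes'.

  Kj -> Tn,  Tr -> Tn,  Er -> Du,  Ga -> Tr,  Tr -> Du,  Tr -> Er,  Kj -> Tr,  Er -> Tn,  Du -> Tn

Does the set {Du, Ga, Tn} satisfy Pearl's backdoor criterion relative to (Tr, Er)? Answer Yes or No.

Backdoor paths from Tr to Er (paths whose first edge points into Tr):
  P1: Tr <- Kj -> Tn <- Er
  P2: Tr <- Kj -> Tn <- Du <- Er
Condition 1 (no descendant of Tr in the set): FAILS — Du and Tn are descendants of Tr.
Condition 2 (every backdoor path blocked by {Du, Ga, Tn}):
  P1: open — collider(s) Tn are conditioned on (or have a conditioned descendant) and no non-collider on the path is in the set.
  P2: blocked at chain node Du ∈ conditioning set.
{Du, Ga, Tn} does not satisfy the backdoor criterion.

No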